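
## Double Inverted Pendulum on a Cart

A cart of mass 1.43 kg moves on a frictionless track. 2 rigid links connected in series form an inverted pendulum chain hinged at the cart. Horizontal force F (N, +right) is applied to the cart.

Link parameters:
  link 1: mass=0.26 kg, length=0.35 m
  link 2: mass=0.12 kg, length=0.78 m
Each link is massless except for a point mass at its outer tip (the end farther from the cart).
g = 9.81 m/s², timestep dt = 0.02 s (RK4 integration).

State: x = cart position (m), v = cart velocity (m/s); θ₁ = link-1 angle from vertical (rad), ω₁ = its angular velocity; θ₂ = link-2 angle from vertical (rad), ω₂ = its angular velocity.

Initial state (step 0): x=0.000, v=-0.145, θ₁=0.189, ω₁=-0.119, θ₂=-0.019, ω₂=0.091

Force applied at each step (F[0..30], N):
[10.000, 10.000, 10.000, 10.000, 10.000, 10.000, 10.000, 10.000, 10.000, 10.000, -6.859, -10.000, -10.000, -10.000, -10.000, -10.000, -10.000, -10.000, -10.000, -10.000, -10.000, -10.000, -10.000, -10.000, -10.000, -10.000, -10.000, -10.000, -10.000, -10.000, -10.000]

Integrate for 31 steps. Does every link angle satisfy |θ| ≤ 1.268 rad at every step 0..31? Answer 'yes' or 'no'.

Answer: yes

Derivation:
apply F[0]=+10.000 → step 1: x=-0.002, v=-0.016, θ₁=0.185, ω₁=-0.322, θ₂=-0.018, ω₂=0.010
apply F[1]=+10.000 → step 2: x=-0.001, v=0.114, θ₁=0.176, ω₁=-0.532, θ₂=-0.019, ω₂=-0.068
apply F[2]=+10.000 → step 3: x=0.003, v=0.245, θ₁=0.163, ω₁=-0.754, θ₂=-0.021, ω₂=-0.142
apply F[3]=+10.000 → step 4: x=0.009, v=0.376, θ₁=0.146, ω₁=-0.991, θ₂=-0.024, ω₂=-0.210
apply F[4]=+10.000 → step 5: x=0.018, v=0.509, θ₁=0.123, ω₁=-1.249, θ₂=-0.029, ω₂=-0.271
apply F[5]=+10.000 → step 6: x=0.030, v=0.643, θ₁=0.096, ω₁=-1.533, θ₂=-0.035, ω₂=-0.322
apply F[6]=+10.000 → step 7: x=0.044, v=0.779, θ₁=0.062, ω₁=-1.848, θ₂=-0.042, ω₂=-0.363
apply F[7]=+10.000 → step 8: x=0.061, v=0.917, θ₁=0.022, ω₁=-2.198, θ₂=-0.049, ω₂=-0.391
apply F[8]=+10.000 → step 9: x=0.080, v=1.057, θ₁=-0.026, ω₁=-2.588, θ₂=-0.057, ω₂=-0.406
apply F[9]=+10.000 → step 10: x=0.103, v=1.198, θ₁=-0.082, ω₁=-3.021, θ₂=-0.066, ω₂=-0.409
apply F[10]=-6.859 → step 11: x=0.126, v=1.107, θ₁=-0.141, ω₁=-2.831, θ₂=-0.074, ω₂=-0.397
apply F[11]=-10.000 → step 12: x=0.147, v=0.974, θ₁=-0.195, ω₁=-2.571, θ₂=-0.081, ω₂=-0.369
apply F[12]=-10.000 → step 13: x=0.165, v=0.844, θ₁=-0.244, ω₁=-2.362, θ₂=-0.088, ω₂=-0.325
apply F[13]=-10.000 → step 14: x=0.181, v=0.717, θ₁=-0.289, ω₁=-2.201, θ₂=-0.094, ω₂=-0.265
apply F[14]=-10.000 → step 15: x=0.194, v=0.593, θ₁=-0.332, ω₁=-2.085, θ₂=-0.099, ω₂=-0.190
apply F[15]=-10.000 → step 16: x=0.204, v=0.471, θ₁=-0.373, ω₁=-2.012, θ₂=-0.102, ω₂=-0.100
apply F[16]=-10.000 → step 17: x=0.213, v=0.350, θ₁=-0.413, ω₁=-1.979, θ₂=-0.103, ω₂=0.003
apply F[17]=-10.000 → step 18: x=0.218, v=0.232, θ₁=-0.452, ω₁=-1.984, θ₂=-0.102, ω₂=0.119
apply F[18]=-10.000 → step 19: x=0.222, v=0.115, θ₁=-0.493, ω₁=-2.025, θ₂=-0.098, ω₂=0.247
apply F[19]=-10.000 → step 20: x=0.223, v=-0.001, θ₁=-0.534, ω₁=-2.100, θ₂=-0.092, ω₂=0.387
apply F[20]=-10.000 → step 21: x=0.222, v=-0.116, θ₁=-0.577, ω₁=-2.209, θ₂=-0.082, ω₂=0.537
apply F[21]=-10.000 → step 22: x=0.218, v=-0.231, θ₁=-0.622, ω₁=-2.349, θ₂=-0.070, ω₂=0.695
apply F[22]=-10.000 → step 23: x=0.213, v=-0.345, θ₁=-0.671, ω₁=-2.517, θ₂=-0.055, ω₂=0.859
apply F[23]=-10.000 → step 24: x=0.205, v=-0.460, θ₁=-0.723, ω₁=-2.712, θ₂=-0.036, ω₂=1.027
apply F[24]=-10.000 → step 25: x=0.194, v=-0.575, θ₁=-0.780, ω₁=-2.930, θ₂=-0.013, ω₂=1.194
apply F[25]=-10.000 → step 26: x=0.181, v=-0.692, θ₁=-0.840, ω₁=-3.168, θ₂=0.012, ω₂=1.357
apply F[26]=-10.000 → step 27: x=0.166, v=-0.811, θ₁=-0.906, ω₁=-3.425, θ₂=0.041, ω₂=1.511
apply F[27]=-10.000 → step 28: x=0.149, v=-0.931, θ₁=-0.978, ω₁=-3.698, θ₂=0.072, ω₂=1.650
apply F[28]=-10.000 → step 29: x=0.129, v=-1.055, θ₁=-1.054, ω₁=-3.990, θ₂=0.107, ω₂=1.771
apply F[29]=-10.000 → step 30: x=0.107, v=-1.182, θ₁=-1.137, ω₁=-4.302, θ₂=0.143, ω₂=1.867
apply F[30]=-10.000 → step 31: x=0.082, v=-1.313, θ₁=-1.227, ω₁=-4.639, θ₂=0.181, ω₂=1.933
Max |angle| over trajectory = 1.227 rad; bound = 1.268 → within bound.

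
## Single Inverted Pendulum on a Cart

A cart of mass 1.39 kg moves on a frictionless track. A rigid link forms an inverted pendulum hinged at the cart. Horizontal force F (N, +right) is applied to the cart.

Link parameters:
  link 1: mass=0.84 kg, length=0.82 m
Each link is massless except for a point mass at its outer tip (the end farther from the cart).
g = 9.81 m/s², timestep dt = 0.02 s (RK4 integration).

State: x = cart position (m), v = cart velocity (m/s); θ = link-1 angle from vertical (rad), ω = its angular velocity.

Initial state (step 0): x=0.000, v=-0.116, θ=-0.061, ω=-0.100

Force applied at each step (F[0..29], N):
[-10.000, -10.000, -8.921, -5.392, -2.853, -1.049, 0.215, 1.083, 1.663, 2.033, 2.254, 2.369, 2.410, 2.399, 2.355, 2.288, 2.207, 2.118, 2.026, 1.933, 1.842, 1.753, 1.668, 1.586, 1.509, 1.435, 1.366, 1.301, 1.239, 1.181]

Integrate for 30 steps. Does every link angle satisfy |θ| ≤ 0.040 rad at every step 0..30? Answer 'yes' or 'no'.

apply F[0]=-10.000 → step 1: x=-0.004, v=-0.252, θ=-0.061, ω=0.051
apply F[1]=-10.000 → step 2: x=-0.010, v=-0.389, θ=-0.059, ω=0.203
apply F[2]=-8.921 → step 3: x=-0.019, v=-0.510, θ=-0.054, ω=0.337
apply F[3]=-5.392 → step 4: x=-0.030, v=-0.582, θ=-0.046, ω=0.413
apply F[4]=-2.853 → step 5: x=-0.042, v=-0.618, θ=-0.037, ω=0.447
apply F[5]=-1.049 → step 6: x=-0.054, v=-0.629, θ=-0.028, ω=0.452
apply F[6]=+0.215 → step 7: x=-0.067, v=-0.623, θ=-0.020, ω=0.439
apply F[7]=+1.083 → step 8: x=-0.079, v=-0.606, θ=-0.011, ω=0.415
apply F[8]=+1.663 → step 9: x=-0.091, v=-0.581, θ=-0.003, ω=0.383
apply F[9]=+2.033 → step 10: x=-0.102, v=-0.552, θ=0.004, ω=0.347
apply F[10]=+2.254 → step 11: x=-0.113, v=-0.521, θ=0.011, ω=0.311
apply F[11]=+2.369 → step 12: x=-0.123, v=-0.488, θ=0.017, ω=0.274
apply F[12]=+2.410 → step 13: x=-0.133, v=-0.456, θ=0.022, ω=0.240
apply F[13]=+2.399 → step 14: x=-0.142, v=-0.424, θ=0.026, ω=0.207
apply F[14]=+2.355 → step 15: x=-0.150, v=-0.393, θ=0.030, ω=0.176
apply F[15]=+2.288 → step 16: x=-0.157, v=-0.364, θ=0.033, ω=0.148
apply F[16]=+2.207 → step 17: x=-0.164, v=-0.337, θ=0.036, ω=0.123
apply F[17]=+2.118 → step 18: x=-0.171, v=-0.311, θ=0.038, ω=0.100
apply F[18]=+2.026 → step 19: x=-0.177, v=-0.286, θ=0.040, ω=0.080
apply F[19]=+1.933 → step 20: x=-0.182, v=-0.263, θ=0.041, ω=0.061
apply F[20]=+1.842 → step 21: x=-0.187, v=-0.242, θ=0.043, ω=0.045
apply F[21]=+1.753 → step 22: x=-0.192, v=-0.222, θ=0.043, ω=0.031
apply F[22]=+1.668 → step 23: x=-0.196, v=-0.203, θ=0.044, ω=0.018
apply F[23]=+1.586 → step 24: x=-0.200, v=-0.185, θ=0.044, ω=0.007
apply F[24]=+1.509 → step 25: x=-0.204, v=-0.169, θ=0.044, ω=-0.002
apply F[25]=+1.435 → step 26: x=-0.207, v=-0.153, θ=0.044, ω=-0.010
apply F[26]=+1.366 → step 27: x=-0.210, v=-0.139, θ=0.044, ω=-0.017
apply F[27]=+1.301 → step 28: x=-0.212, v=-0.125, θ=0.043, ω=-0.024
apply F[28]=+1.239 → step 29: x=-0.215, v=-0.113, θ=0.043, ω=-0.029
apply F[29]=+1.181 → step 30: x=-0.217, v=-0.101, θ=0.042, ω=-0.033
Max |angle| over trajectory = 0.061 rad; bound = 0.040 → exceeded.

Answer: no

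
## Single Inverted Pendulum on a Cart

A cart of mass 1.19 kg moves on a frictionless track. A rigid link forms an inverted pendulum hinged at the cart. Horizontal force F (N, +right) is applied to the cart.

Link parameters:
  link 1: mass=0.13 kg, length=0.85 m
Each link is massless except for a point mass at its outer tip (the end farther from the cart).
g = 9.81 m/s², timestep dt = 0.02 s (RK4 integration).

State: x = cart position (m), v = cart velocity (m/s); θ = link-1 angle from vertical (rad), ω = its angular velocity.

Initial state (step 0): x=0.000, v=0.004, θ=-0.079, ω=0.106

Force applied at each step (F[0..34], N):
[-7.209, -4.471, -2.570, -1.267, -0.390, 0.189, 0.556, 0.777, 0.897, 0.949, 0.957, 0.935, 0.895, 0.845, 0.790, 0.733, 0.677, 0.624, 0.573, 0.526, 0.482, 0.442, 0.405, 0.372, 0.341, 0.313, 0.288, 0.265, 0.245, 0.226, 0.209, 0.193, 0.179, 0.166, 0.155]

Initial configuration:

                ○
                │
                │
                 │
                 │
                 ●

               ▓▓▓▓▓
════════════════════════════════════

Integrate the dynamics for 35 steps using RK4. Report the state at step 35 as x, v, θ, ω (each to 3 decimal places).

apply F[0]=-7.209 → step 1: x=-0.001, v=-0.115, θ=-0.076, ω=0.228
apply F[1]=-4.471 → step 2: x=-0.004, v=-0.189, θ=-0.070, ω=0.298
apply F[2]=-2.570 → step 3: x=-0.008, v=-0.231, θ=-0.064, ω=0.331
apply F[3]=-1.267 → step 4: x=-0.013, v=-0.251, θ=-0.057, ω=0.341
apply F[4]=-0.390 → step 5: x=-0.018, v=-0.256, θ=-0.051, ω=0.334
apply F[5]=+0.189 → step 6: x=-0.023, v=-0.252, θ=-0.044, ω=0.319
apply F[6]=+0.556 → step 7: x=-0.028, v=-0.242, θ=-0.038, ω=0.297
apply F[7]=+0.777 → step 8: x=-0.033, v=-0.228, θ=-0.032, ω=0.273
apply F[8]=+0.897 → step 9: x=-0.037, v=-0.212, θ=-0.027, ω=0.248
apply F[9]=+0.949 → step 10: x=-0.041, v=-0.196, θ=-0.022, ω=0.222
apply F[10]=+0.957 → step 11: x=-0.045, v=-0.179, θ=-0.018, ω=0.198
apply F[11]=+0.935 → step 12: x=-0.049, v=-0.163, θ=-0.014, ω=0.176
apply F[12]=+0.895 → step 13: x=-0.052, v=-0.148, θ=-0.011, ω=0.155
apply F[13]=+0.845 → step 14: x=-0.055, v=-0.133, θ=-0.008, ω=0.136
apply F[14]=+0.790 → step 15: x=-0.057, v=-0.120, θ=-0.006, ω=0.118
apply F[15]=+0.733 → step 16: x=-0.059, v=-0.108, θ=-0.003, ω=0.103
apply F[16]=+0.677 → step 17: x=-0.061, v=-0.096, θ=-0.002, ω=0.088
apply F[17]=+0.624 → step 18: x=-0.063, v=-0.086, θ=0.000, ω=0.076
apply F[18]=+0.573 → step 19: x=-0.065, v=-0.076, θ=0.001, ω=0.065
apply F[19]=+0.526 → step 20: x=-0.066, v=-0.067, θ=0.003, ω=0.055
apply F[20]=+0.482 → step 21: x=-0.068, v=-0.059, θ=0.004, ω=0.046
apply F[21]=+0.442 → step 22: x=-0.069, v=-0.052, θ=0.005, ω=0.039
apply F[22]=+0.405 → step 23: x=-0.070, v=-0.045, θ=0.005, ω=0.032
apply F[23]=+0.372 → step 24: x=-0.070, v=-0.039, θ=0.006, ω=0.026
apply F[24]=+0.341 → step 25: x=-0.071, v=-0.033, θ=0.006, ω=0.021
apply F[25]=+0.313 → step 26: x=-0.072, v=-0.028, θ=0.007, ω=0.016
apply F[26]=+0.288 → step 27: x=-0.072, v=-0.024, θ=0.007, ω=0.012
apply F[27]=+0.265 → step 28: x=-0.073, v=-0.019, θ=0.007, ω=0.009
apply F[28]=+0.245 → step 29: x=-0.073, v=-0.015, θ=0.007, ω=0.006
apply F[29]=+0.226 → step 30: x=-0.073, v=-0.012, θ=0.007, ω=0.003
apply F[30]=+0.209 → step 31: x=-0.074, v=-0.008, θ=0.007, ω=0.001
apply F[31]=+0.193 → step 32: x=-0.074, v=-0.005, θ=0.007, ω=-0.001
apply F[32]=+0.179 → step 33: x=-0.074, v=-0.002, θ=0.007, ω=-0.003
apply F[33]=+0.166 → step 34: x=-0.074, v=0.000, θ=0.007, ω=-0.004
apply F[34]=+0.155 → step 35: x=-0.074, v=0.003, θ=0.007, ω=-0.005

Answer: x=-0.074, v=0.003, θ=0.007, ω=-0.005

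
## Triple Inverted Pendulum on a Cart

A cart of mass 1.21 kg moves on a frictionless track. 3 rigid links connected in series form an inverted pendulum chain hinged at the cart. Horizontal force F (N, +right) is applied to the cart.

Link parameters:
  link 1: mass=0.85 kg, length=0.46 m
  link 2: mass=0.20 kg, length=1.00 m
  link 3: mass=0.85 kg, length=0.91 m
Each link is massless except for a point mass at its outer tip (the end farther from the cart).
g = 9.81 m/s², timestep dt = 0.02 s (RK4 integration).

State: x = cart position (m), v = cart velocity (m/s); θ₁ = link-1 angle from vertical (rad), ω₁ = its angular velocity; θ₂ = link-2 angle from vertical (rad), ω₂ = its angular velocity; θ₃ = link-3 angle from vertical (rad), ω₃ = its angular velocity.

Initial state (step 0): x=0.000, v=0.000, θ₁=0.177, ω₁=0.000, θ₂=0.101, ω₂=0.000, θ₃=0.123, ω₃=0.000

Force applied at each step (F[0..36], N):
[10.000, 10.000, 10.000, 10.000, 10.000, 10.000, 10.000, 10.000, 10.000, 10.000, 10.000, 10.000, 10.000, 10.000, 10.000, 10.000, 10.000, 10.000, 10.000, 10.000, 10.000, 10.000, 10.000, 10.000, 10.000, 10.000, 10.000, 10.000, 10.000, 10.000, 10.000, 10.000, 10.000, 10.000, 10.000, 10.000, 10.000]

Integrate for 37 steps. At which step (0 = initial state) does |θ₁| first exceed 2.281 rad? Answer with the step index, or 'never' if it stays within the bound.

Answer: 32

Derivation:
apply F[0]=+10.000 → step 1: x=0.001, v=0.107, θ₁=0.176, ω₁=-0.112, θ₂=0.100, ω₂=-0.055, θ₃=0.123, ω₃=0.027
apply F[1]=+10.000 → step 2: x=0.004, v=0.215, θ₁=0.172, ω₁=-0.228, θ₂=0.099, ω₂=-0.112, θ₃=0.124, ω₃=0.056
apply F[2]=+10.000 → step 3: x=0.010, v=0.325, θ₁=0.167, ω₁=-0.350, θ₂=0.096, ω₂=-0.170, θ₃=0.126, ω₃=0.088
apply F[3]=+10.000 → step 4: x=0.017, v=0.438, θ₁=0.158, ω₁=-0.484, θ₂=0.092, ω₂=-0.230, θ₃=0.128, ω₃=0.127
apply F[4]=+10.000 → step 5: x=0.027, v=0.554, θ₁=0.147, ω₁=-0.633, θ₂=0.087, ω₂=-0.294, θ₃=0.131, ω₃=0.174
apply F[5]=+10.000 → step 6: x=0.039, v=0.674, θ₁=0.133, ω₁=-0.803, θ₂=0.080, ω₂=-0.361, θ₃=0.135, ω₃=0.230
apply F[6]=+10.000 → step 7: x=0.054, v=0.801, θ₁=0.115, ω₁=-0.998, θ₂=0.072, ω₂=-0.432, θ₃=0.140, ω₃=0.299
apply F[7]=+10.000 → step 8: x=0.072, v=0.935, θ₁=0.093, ω₁=-1.225, θ₂=0.063, ω₂=-0.507, θ₃=0.147, ω₃=0.380
apply F[8]=+10.000 → step 9: x=0.092, v=1.077, θ₁=0.066, ω₁=-1.490, θ₂=0.052, ω₂=-0.585, θ₃=0.155, ω₃=0.474
apply F[9]=+10.000 → step 10: x=0.115, v=1.230, θ₁=0.033, ω₁=-1.797, θ₂=0.039, ω₂=-0.662, θ₃=0.166, ω₃=0.578
apply F[10]=+10.000 → step 11: x=0.141, v=1.392, θ₁=-0.006, ω₁=-2.150, θ₂=0.026, ω₂=-0.734, θ₃=0.178, ω₃=0.686
apply F[11]=+10.000 → step 12: x=0.170, v=1.562, θ₁=-0.053, ω₁=-2.547, θ₂=0.010, ω₂=-0.795, θ₃=0.193, ω₃=0.789
apply F[12]=+10.000 → step 13: x=0.203, v=1.739, θ₁=-0.109, ω₁=-2.979, θ₂=-0.006, ω₂=-0.838, θ₃=0.210, ω₃=0.874
apply F[13]=+10.000 → step 14: x=0.240, v=1.916, θ₁=-0.173, ω₁=-3.433, θ₂=-0.023, ω₂=-0.857, θ₃=0.228, ω₃=0.925
apply F[14]=+10.000 → step 15: x=0.280, v=2.086, θ₁=-0.246, ω₁=-3.885, θ₂=-0.040, ω₂=-0.851, θ₃=0.247, ω₃=0.931
apply F[15]=+10.000 → step 16: x=0.323, v=2.243, θ₁=-0.328, ω₁=-4.317, θ₂=-0.057, ω₂=-0.827, θ₃=0.265, ω₃=0.888
apply F[16]=+10.000 → step 17: x=0.370, v=2.380, θ₁=-0.418, ω₁=-4.710, θ₂=-0.073, ω₂=-0.794, θ₃=0.282, ω₃=0.797
apply F[17]=+10.000 → step 18: x=0.418, v=2.492, θ₁=-0.516, ω₁=-5.058, θ₂=-0.089, ω₂=-0.765, θ₃=0.296, ω₃=0.667
apply F[18]=+10.000 → step 19: x=0.469, v=2.579, θ₁=-0.620, ω₁=-5.360, θ₂=-0.104, ω₂=-0.751, θ₃=0.308, ω₃=0.510
apply F[19]=+10.000 → step 20: x=0.521, v=2.640, θ₁=-0.730, ω₁=-5.625, θ₂=-0.119, ω₂=-0.761, θ₃=0.317, ω₃=0.337
apply F[20]=+10.000 → step 21: x=0.575, v=2.675, θ₁=-0.845, ω₁=-5.863, θ₂=-0.135, ω₂=-0.801, θ₃=0.322, ω₃=0.157
apply F[21]=+10.000 → step 22: x=0.628, v=2.687, θ₁=-0.965, ω₁=-6.085, θ₂=-0.151, ω₂=-0.875, θ₃=0.323, ω₃=-0.023
apply F[22]=+10.000 → step 23: x=0.682, v=2.675, θ₁=-1.089, ω₁=-6.302, θ₂=-0.170, ω₂=-0.984, θ₃=0.321, ω₃=-0.200
apply F[23]=+10.000 → step 24: x=0.735, v=2.641, θ₁=-1.217, ω₁=-6.525, θ₂=-0.191, ω₂=-1.129, θ₃=0.315, ω₃=-0.370
apply F[24]=+10.000 → step 25: x=0.787, v=2.585, θ₁=-1.350, ω₁=-6.763, θ₂=-0.215, ω₂=-1.314, θ₃=0.306, ω₃=-0.533
apply F[25]=+10.000 → step 26: x=0.838, v=2.505, θ₁=-1.487, ω₁=-7.026, θ₂=-0.244, ω₂=-1.540, θ₃=0.294, ω₃=-0.688
apply F[26]=+10.000 → step 27: x=0.887, v=2.401, θ₁=-1.631, ω₁=-7.323, θ₂=-0.277, ω₂=-1.812, θ₃=0.278, ω₃=-0.836
apply F[27]=+10.000 → step 28: x=0.934, v=2.272, θ₁=-1.781, ω₁=-7.665, θ₂=-0.317, ω₂=-2.137, θ₃=0.260, ω₃=-0.975
apply F[28]=+10.000 → step 29: x=0.978, v=2.116, θ₁=-1.938, ω₁=-8.060, θ₂=-0.363, ω₂=-2.524, θ₃=0.240, ω₃=-1.106
apply F[29]=+10.000 → step 30: x=1.019, v=1.934, θ₁=-2.104, ω₁=-8.518, θ₂=-0.418, ω₂=-2.987, θ₃=0.216, ω₃=-1.229
apply F[30]=+10.000 → step 31: x=1.055, v=1.729, θ₁=-2.279, ω₁=-9.039, θ₂=-0.483, ω₂=-3.546, θ₃=0.190, ω₃=-1.341
apply F[31]=+10.000 → step 32: x=1.088, v=1.514, θ₁=-2.465, ω₁=-9.602, θ₂=-0.561, ω₂=-4.222, θ₃=0.163, ω₃=-1.440
apply F[32]=+10.000 → step 33: x=1.116, v=1.319, θ₁=-2.663, ω₁=-10.133, θ₂=-0.653, ω₂=-5.027, θ₃=0.133, ω₃=-1.526
apply F[33]=+10.000 → step 34: x=1.141, v=1.201, θ₁=-2.869, ω₁=-10.471, θ₂=-0.762, ω₂=-5.926, θ₃=0.101, ω₃=-1.625
apply F[34]=+10.000 → step 35: x=1.165, v=1.229, θ₁=-3.079, ω₁=-10.392, θ₂=-0.890, ω₂=-6.795, θ₃=0.067, ω₃=-1.808
apply F[35]=+10.000 → step 36: x=1.191, v=1.422, θ₁=-3.282, ω₁=-9.794, θ₂=-1.033, ω₂=-7.455, θ₃=0.028, ω₃=-2.181
apply F[36]=+10.000 → step 37: x=1.223, v=1.719, θ₁=-3.468, ω₁=-8.820, θ₂=-1.186, ω₂=-7.806, θ₃=-0.022, ω₃=-2.806
|θ₁| = 2.465 > 2.281 first at step 32.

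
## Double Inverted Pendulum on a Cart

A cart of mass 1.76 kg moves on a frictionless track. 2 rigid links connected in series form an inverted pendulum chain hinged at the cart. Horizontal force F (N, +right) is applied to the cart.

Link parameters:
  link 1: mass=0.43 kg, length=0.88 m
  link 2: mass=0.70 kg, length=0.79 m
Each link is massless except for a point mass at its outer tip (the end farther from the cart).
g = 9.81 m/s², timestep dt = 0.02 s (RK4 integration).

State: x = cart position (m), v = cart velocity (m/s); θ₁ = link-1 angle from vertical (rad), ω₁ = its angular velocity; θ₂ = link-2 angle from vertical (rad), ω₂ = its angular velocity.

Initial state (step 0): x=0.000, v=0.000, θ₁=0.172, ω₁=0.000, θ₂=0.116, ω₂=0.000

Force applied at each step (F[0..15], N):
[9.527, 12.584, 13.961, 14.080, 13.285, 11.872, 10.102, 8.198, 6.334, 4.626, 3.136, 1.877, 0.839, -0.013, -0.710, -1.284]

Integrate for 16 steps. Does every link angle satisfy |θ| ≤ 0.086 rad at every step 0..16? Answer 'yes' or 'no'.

apply F[0]=+9.527 → step 1: x=0.001, v=0.086, θ₁=0.172, ω₁=-0.036, θ₂=0.116, ω₂=-0.039
apply F[1]=+12.584 → step 2: x=0.004, v=0.205, θ₁=0.170, ω₁=-0.110, θ₂=0.114, ω₂=-0.078
apply F[2]=+13.961 → step 3: x=0.009, v=0.341, θ₁=0.167, ω₁=-0.203, θ₂=0.112, ω₂=-0.117
apply F[3]=+14.080 → step 4: x=0.017, v=0.478, θ₁=0.162, ω₁=-0.299, θ₂=0.110, ω₂=-0.155
apply F[4]=+13.285 → step 5: x=0.028, v=0.608, θ₁=0.155, ω₁=-0.390, θ₂=0.106, ω₂=-0.191
apply F[5]=+11.872 → step 6: x=0.042, v=0.723, θ₁=0.147, ω₁=-0.468, θ₂=0.102, ω₂=-0.223
apply F[6]=+10.102 → step 7: x=0.057, v=0.819, θ₁=0.137, ω₁=-0.529, θ₂=0.097, ω₂=-0.251
apply F[7]=+8.198 → step 8: x=0.074, v=0.896, θ₁=0.126, ω₁=-0.573, θ₂=0.092, ω₂=-0.275
apply F[8]=+6.334 → step 9: x=0.093, v=0.953, θ₁=0.114, ω₁=-0.600, θ₂=0.086, ω₂=-0.295
apply F[9]=+4.626 → step 10: x=0.112, v=0.992, θ₁=0.102, ω₁=-0.611, θ₂=0.080, ω₂=-0.311
apply F[10]=+3.136 → step 11: x=0.132, v=1.016, θ₁=0.090, ω₁=-0.611, θ₂=0.074, ω₂=-0.322
apply F[11]=+1.877 → step 12: x=0.153, v=1.027, θ₁=0.077, ω₁=-0.600, θ₂=0.067, ω₂=-0.330
apply F[12]=+0.839 → step 13: x=0.173, v=1.028, θ₁=0.066, ω₁=-0.583, θ₂=0.061, ω₂=-0.335
apply F[13]=-0.013 → step 14: x=0.194, v=1.021, θ₁=0.054, ω₁=-0.560, θ₂=0.054, ω₂=-0.336
apply F[14]=-0.710 → step 15: x=0.214, v=1.007, θ₁=0.043, ω₁=-0.534, θ₂=0.047, ω₂=-0.335
apply F[15]=-1.284 → step 16: x=0.234, v=0.988, θ₁=0.033, ω₁=-0.506, θ₂=0.041, ω₂=-0.331
Max |angle| over trajectory = 0.172 rad; bound = 0.086 → exceeded.

Answer: no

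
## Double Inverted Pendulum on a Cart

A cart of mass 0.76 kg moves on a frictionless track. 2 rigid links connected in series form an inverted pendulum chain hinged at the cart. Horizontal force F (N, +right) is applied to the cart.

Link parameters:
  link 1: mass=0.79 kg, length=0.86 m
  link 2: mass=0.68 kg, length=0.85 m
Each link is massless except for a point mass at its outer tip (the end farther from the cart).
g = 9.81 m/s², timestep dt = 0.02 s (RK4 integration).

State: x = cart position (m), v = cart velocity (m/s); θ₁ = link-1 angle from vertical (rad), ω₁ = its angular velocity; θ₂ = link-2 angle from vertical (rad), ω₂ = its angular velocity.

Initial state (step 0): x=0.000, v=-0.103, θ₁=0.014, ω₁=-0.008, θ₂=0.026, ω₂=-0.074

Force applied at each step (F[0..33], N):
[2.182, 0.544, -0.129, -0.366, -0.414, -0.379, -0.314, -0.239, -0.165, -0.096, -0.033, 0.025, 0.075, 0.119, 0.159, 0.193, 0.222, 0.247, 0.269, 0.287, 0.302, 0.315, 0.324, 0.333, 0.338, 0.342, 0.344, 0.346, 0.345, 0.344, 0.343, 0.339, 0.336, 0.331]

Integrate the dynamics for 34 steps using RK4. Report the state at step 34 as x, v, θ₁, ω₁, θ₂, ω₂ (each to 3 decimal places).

apply F[0]=+2.182 → step 1: x=-0.002, v=-0.051, θ₁=0.013, ω₁=-0.068, θ₂=0.025, ω₂=-0.069
apply F[1]=+0.544 → step 2: x=-0.002, v=-0.041, θ₁=0.012, ω₁=-0.078, θ₂=0.023, ω₂=-0.064
apply F[2]=-0.129 → step 3: x=-0.003, v=-0.049, θ₁=0.010, ω₁=-0.069, θ₂=0.022, ω₂=-0.059
apply F[3]=-0.366 → step 4: x=-0.004, v=-0.062, θ₁=0.009, ω₁=-0.054, θ₂=0.021, ω₂=-0.054
apply F[4]=-0.414 → step 5: x=-0.006, v=-0.076, θ₁=0.008, ω₁=-0.038, θ₂=0.020, ω₂=-0.049
apply F[5]=-0.379 → step 6: x=-0.008, v=-0.089, θ₁=0.008, ω₁=-0.023, θ₂=0.019, ω₂=-0.044
apply F[6]=-0.314 → step 7: x=-0.009, v=-0.100, θ₁=0.007, ω₁=-0.011, θ₂=0.018, ω₂=-0.039
apply F[7]=-0.239 → step 8: x=-0.012, v=-0.109, θ₁=0.007, ω₁=-0.001, θ₂=0.017, ω₂=-0.035
apply F[8]=-0.165 → step 9: x=-0.014, v=-0.116, θ₁=0.007, ω₁=0.007, θ₂=0.017, ω₂=-0.031
apply F[9]=-0.096 → step 10: x=-0.016, v=-0.122, θ₁=0.007, ω₁=0.013, θ₂=0.016, ω₂=-0.027
apply F[10]=-0.033 → step 11: x=-0.019, v=-0.125, θ₁=0.008, ω₁=0.017, θ₂=0.016, ω₂=-0.023
apply F[11]=+0.025 → step 12: x=-0.021, v=-0.128, θ₁=0.008, ω₁=0.020, θ₂=0.015, ω₂=-0.020
apply F[12]=+0.075 → step 13: x=-0.024, v=-0.129, θ₁=0.008, ω₁=0.022, θ₂=0.015, ω₂=-0.017
apply F[13]=+0.119 → step 14: x=-0.026, v=-0.129, θ₁=0.009, ω₁=0.023, θ₂=0.015, ω₂=-0.014
apply F[14]=+0.159 → step 15: x=-0.029, v=-0.128, θ₁=0.009, ω₁=0.024, θ₂=0.014, ω₂=-0.012
apply F[15]=+0.193 → step 16: x=-0.031, v=-0.127, θ₁=0.010, ω₁=0.023, θ₂=0.014, ω₂=-0.010
apply F[16]=+0.222 → step 17: x=-0.034, v=-0.125, θ₁=0.010, ω₁=0.022, θ₂=0.014, ω₂=-0.009
apply F[17]=+0.247 → step 18: x=-0.036, v=-0.122, θ₁=0.011, ω₁=0.021, θ₂=0.014, ω₂=-0.007
apply F[18]=+0.269 → step 19: x=-0.039, v=-0.119, θ₁=0.011, ω₁=0.020, θ₂=0.014, ω₂=-0.006
apply F[19]=+0.287 → step 20: x=-0.041, v=-0.116, θ₁=0.012, ω₁=0.018, θ₂=0.013, ω₂=-0.005
apply F[20]=+0.302 → step 21: x=-0.043, v=-0.113, θ₁=0.012, ω₁=0.016, θ₂=0.013, ω₂=-0.004
apply F[21]=+0.315 → step 22: x=-0.046, v=-0.109, θ₁=0.012, ω₁=0.015, θ₂=0.013, ω₂=-0.004
apply F[22]=+0.324 → step 23: x=-0.048, v=-0.105, θ₁=0.012, ω₁=0.013, θ₂=0.013, ω₂=-0.003
apply F[23]=+0.333 → step 24: x=-0.050, v=-0.101, θ₁=0.013, ω₁=0.011, θ₂=0.013, ω₂=-0.003
apply F[24]=+0.338 → step 25: x=-0.052, v=-0.097, θ₁=0.013, ω₁=0.009, θ₂=0.013, ω₂=-0.003
apply F[25]=+0.342 → step 26: x=-0.054, v=-0.093, θ₁=0.013, ω₁=0.007, θ₂=0.013, ω₂=-0.003
apply F[26]=+0.344 → step 27: x=-0.056, v=-0.089, θ₁=0.013, ω₁=0.006, θ₂=0.013, ω₂=-0.003
apply F[27]=+0.346 → step 28: x=-0.057, v=-0.085, θ₁=0.013, ω₁=0.004, θ₂=0.013, ω₂=-0.003
apply F[28]=+0.345 → step 29: x=-0.059, v=-0.081, θ₁=0.013, ω₁=0.002, θ₂=0.013, ω₂=-0.003
apply F[29]=+0.344 → step 30: x=-0.061, v=-0.077, θ₁=0.013, ω₁=0.001, θ₂=0.013, ω₂=-0.004
apply F[30]=+0.343 → step 31: x=-0.062, v=-0.073, θ₁=0.013, ω₁=-0.001, θ₂=0.013, ω₂=-0.004
apply F[31]=+0.339 → step 32: x=-0.063, v=-0.069, θ₁=0.013, ω₁=-0.002, θ₂=0.013, ω₂=-0.004
apply F[32]=+0.336 → step 33: x=-0.065, v=-0.065, θ₁=0.013, ω₁=-0.003, θ₂=0.012, ω₂=-0.005
apply F[33]=+0.331 → step 34: x=-0.066, v=-0.061, θ₁=0.013, ω₁=-0.004, θ₂=0.012, ω₂=-0.005

Answer: x=-0.066, v=-0.061, θ₁=0.013, ω₁=-0.004, θ₂=0.012, ω₂=-0.005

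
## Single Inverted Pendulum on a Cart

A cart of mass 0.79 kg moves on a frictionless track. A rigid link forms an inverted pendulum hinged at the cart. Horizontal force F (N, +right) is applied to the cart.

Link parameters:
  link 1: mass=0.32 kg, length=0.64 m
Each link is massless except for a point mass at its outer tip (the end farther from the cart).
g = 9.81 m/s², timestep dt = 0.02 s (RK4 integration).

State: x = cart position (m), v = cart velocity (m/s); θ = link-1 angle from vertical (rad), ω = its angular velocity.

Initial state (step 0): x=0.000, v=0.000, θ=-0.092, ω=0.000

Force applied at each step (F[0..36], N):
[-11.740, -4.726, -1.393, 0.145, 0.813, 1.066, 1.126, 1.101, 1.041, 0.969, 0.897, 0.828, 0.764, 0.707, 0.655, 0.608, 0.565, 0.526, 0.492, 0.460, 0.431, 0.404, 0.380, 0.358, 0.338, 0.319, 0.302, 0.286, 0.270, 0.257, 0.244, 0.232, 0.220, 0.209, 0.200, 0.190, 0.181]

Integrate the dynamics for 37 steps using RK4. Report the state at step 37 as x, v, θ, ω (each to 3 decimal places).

apply F[0]=-11.740 → step 1: x=-0.003, v=-0.289, θ=-0.088, ω=0.422
apply F[1]=-4.726 → step 2: x=-0.010, v=-0.402, θ=-0.078, ω=0.572
apply F[2]=-1.393 → step 3: x=-0.018, v=-0.432, θ=-0.066, ω=0.597
apply F[3]=+0.145 → step 4: x=-0.027, v=-0.423, θ=-0.055, ω=0.565
apply F[4]=+0.813 → step 5: x=-0.035, v=-0.399, θ=-0.044, ω=0.512
apply F[5]=+1.066 → step 6: x=-0.043, v=-0.369, θ=-0.034, ω=0.453
apply F[6]=+1.126 → step 7: x=-0.050, v=-0.338, θ=-0.026, ω=0.396
apply F[7]=+1.101 → step 8: x=-0.056, v=-0.308, θ=-0.018, ω=0.343
apply F[8]=+1.041 → step 9: x=-0.062, v=-0.281, θ=-0.012, ω=0.295
apply F[9]=+0.969 → step 10: x=-0.067, v=-0.256, θ=-0.006, ω=0.253
apply F[10]=+0.897 → step 11: x=-0.072, v=-0.233, θ=-0.002, ω=0.216
apply F[11]=+0.828 → step 12: x=-0.077, v=-0.212, θ=0.002, ω=0.183
apply F[12]=+0.764 → step 13: x=-0.081, v=-0.193, θ=0.006, ω=0.155
apply F[13]=+0.707 → step 14: x=-0.084, v=-0.175, θ=0.008, ω=0.130
apply F[14]=+0.655 → step 15: x=-0.088, v=-0.160, θ=0.011, ω=0.108
apply F[15]=+0.608 → step 16: x=-0.091, v=-0.145, θ=0.013, ω=0.089
apply F[16]=+0.565 → step 17: x=-0.094, v=-0.132, θ=0.014, ω=0.073
apply F[17]=+0.526 → step 18: x=-0.096, v=-0.120, θ=0.016, ω=0.059
apply F[18]=+0.492 → step 19: x=-0.098, v=-0.109, θ=0.017, ω=0.046
apply F[19]=+0.460 → step 20: x=-0.100, v=-0.098, θ=0.018, ω=0.035
apply F[20]=+0.431 → step 21: x=-0.102, v=-0.089, θ=0.018, ω=0.026
apply F[21]=+0.404 → step 22: x=-0.104, v=-0.080, θ=0.019, ω=0.018
apply F[22]=+0.380 → step 23: x=-0.106, v=-0.072, θ=0.019, ω=0.011
apply F[23]=+0.358 → step 24: x=-0.107, v=-0.064, θ=0.019, ω=0.005
apply F[24]=+0.338 → step 25: x=-0.108, v=-0.057, θ=0.019, ω=0.000
apply F[25]=+0.319 → step 26: x=-0.109, v=-0.051, θ=0.019, ω=-0.004
apply F[26]=+0.302 → step 27: x=-0.110, v=-0.045, θ=0.019, ω=-0.008
apply F[27]=+0.286 → step 28: x=-0.111, v=-0.039, θ=0.019, ω=-0.011
apply F[28]=+0.270 → step 29: x=-0.112, v=-0.034, θ=0.019, ω=-0.014
apply F[29]=+0.257 → step 30: x=-0.112, v=-0.029, θ=0.018, ω=-0.016
apply F[30]=+0.244 → step 31: x=-0.113, v=-0.024, θ=0.018, ω=-0.018
apply F[31]=+0.232 → step 32: x=-0.113, v=-0.019, θ=0.018, ω=-0.019
apply F[32]=+0.220 → step 33: x=-0.114, v=-0.015, θ=0.017, ω=-0.020
apply F[33]=+0.209 → step 34: x=-0.114, v=-0.011, θ=0.017, ω=-0.021
apply F[34]=+0.200 → step 35: x=-0.114, v=-0.008, θ=0.016, ω=-0.022
apply F[35]=+0.190 → step 36: x=-0.114, v=-0.004, θ=0.016, ω=-0.023
apply F[36]=+0.181 → step 37: x=-0.114, v=-0.001, θ=0.015, ω=-0.023

Answer: x=-0.114, v=-0.001, θ=0.015, ω=-0.023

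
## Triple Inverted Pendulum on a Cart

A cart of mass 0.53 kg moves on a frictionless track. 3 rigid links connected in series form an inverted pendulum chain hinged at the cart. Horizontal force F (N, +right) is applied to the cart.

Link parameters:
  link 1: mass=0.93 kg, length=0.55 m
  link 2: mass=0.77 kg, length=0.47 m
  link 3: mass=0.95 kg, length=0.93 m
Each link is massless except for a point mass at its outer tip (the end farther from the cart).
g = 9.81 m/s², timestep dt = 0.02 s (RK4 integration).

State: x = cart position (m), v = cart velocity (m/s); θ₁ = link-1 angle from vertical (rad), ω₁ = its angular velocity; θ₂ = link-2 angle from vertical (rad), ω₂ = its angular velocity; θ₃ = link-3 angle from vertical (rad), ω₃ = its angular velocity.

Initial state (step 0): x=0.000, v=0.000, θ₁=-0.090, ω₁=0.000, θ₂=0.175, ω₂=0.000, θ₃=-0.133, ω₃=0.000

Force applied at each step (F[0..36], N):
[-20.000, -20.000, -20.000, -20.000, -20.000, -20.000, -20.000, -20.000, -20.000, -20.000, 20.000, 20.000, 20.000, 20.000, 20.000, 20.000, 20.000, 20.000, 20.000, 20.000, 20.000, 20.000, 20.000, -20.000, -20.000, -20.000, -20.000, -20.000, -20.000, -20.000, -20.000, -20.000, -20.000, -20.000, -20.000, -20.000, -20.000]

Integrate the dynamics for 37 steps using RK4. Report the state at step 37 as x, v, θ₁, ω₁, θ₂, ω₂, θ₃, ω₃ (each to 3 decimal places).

apply F[0]=-20.000 → step 1: x=-0.007, v=-0.664, θ₁=-0.080, ω₁=1.003, θ₂=0.180, ω₂=0.477, θ₃=-0.134, ω₃=-0.142
apply F[1]=-20.000 → step 2: x=-0.027, v=-1.359, θ₁=-0.049, ω₁=2.102, θ₂=0.194, ω₂=0.876, θ₃=-0.139, ω₃=-0.266
apply F[2]=-20.000 → step 3: x=-0.061, v=-2.099, θ₁=0.005, ω₁=3.365, θ₂=0.214, ω₂=1.100, θ₃=-0.145, ω₃=-0.342
apply F[3]=-20.000 → step 4: x=-0.111, v=-2.843, θ₁=0.086, ω₁=4.745, θ₂=0.236, ω₂=1.056, θ₃=-0.152, ω₃=-0.319
apply F[4]=-20.000 → step 5: x=-0.174, v=-3.461, θ₁=0.194, ω₁=5.967, θ₂=0.254, ω₂=0.770, θ₃=-0.157, ω₃=-0.151
apply F[5]=-20.000 → step 6: x=-0.247, v=-3.819, θ₁=0.321, ω₁=6.692, θ₂=0.267, ω₂=0.483, θ₃=-0.157, ω₃=0.132
apply F[6]=-20.000 → step 7: x=-0.325, v=-3.947, θ₁=0.458, ω₁=6.922, θ₂=0.275, ω₂=0.415, θ₃=-0.151, ω₃=0.436
apply F[7]=-20.000 → step 8: x=-0.405, v=-3.958, θ₁=0.597, ω₁=6.898, θ₂=0.285, ω₂=0.585, θ₃=-0.140, ω₃=0.703
apply F[8]=-20.000 → step 9: x=-0.483, v=-3.924, θ₁=0.734, ω₁=6.795, θ₂=0.300, ω₂=0.921, θ₃=-0.123, ω₃=0.926
apply F[9]=-20.000 → step 10: x=-0.561, v=-3.874, θ₁=0.868, ω₁=6.684, θ₂=0.322, ω₂=1.363, θ₃=-0.103, ω₃=1.116
apply F[10]=+20.000 → step 11: x=-0.633, v=-3.315, θ₁=0.999, ω₁=6.421, θ₂=0.348, ω₂=1.214, θ₃=-0.081, ω₃=1.087
apply F[11]=+20.000 → step 12: x=-0.694, v=-2.791, θ₁=1.126, ω₁=6.334, θ₂=0.371, ω₂=1.027, θ₃=-0.059, ω₃=1.057
apply F[12]=+20.000 → step 13: x=-0.745, v=-2.272, θ₁=1.253, ω₁=6.379, θ₂=0.389, ω₂=0.820, θ₃=-0.039, ω₃=1.030
apply F[13]=+20.000 → step 14: x=-0.785, v=-1.739, θ₁=1.382, ω₁=6.539, θ₂=0.403, ω₂=0.610, θ₃=-0.018, ω₃=1.010
apply F[14]=+20.000 → step 15: x=-0.814, v=-1.174, θ₁=1.516, ω₁=6.809, θ₂=0.414, ω₂=0.416, θ₃=0.002, ω₃=0.996
apply F[15]=+20.000 → step 16: x=-0.832, v=-0.558, θ₁=1.656, ω₁=7.204, θ₂=0.420, ω₂=0.259, θ₃=0.022, ω₃=0.989
apply F[16]=+20.000 → step 17: x=-0.836, v=0.132, θ₁=1.805, ω₁=7.757, θ₂=0.424, ω₂=0.176, θ₃=0.042, ω₃=0.989
apply F[17]=+20.000 → step 18: x=-0.826, v=0.932, θ₁=1.967, ω₁=8.535, θ₂=0.428, ω₂=0.223, θ₃=0.061, ω₃=0.992
apply F[18]=+20.000 → step 19: x=-0.798, v=1.904, θ₁=2.149, ω₁=9.677, θ₂=0.435, ω₂=0.514, θ₃=0.081, ω₃=0.993
apply F[19]=+20.000 → step 20: x=-0.748, v=3.165, θ₁=2.359, ω₁=11.487, θ₂=0.452, ω₂=1.305, θ₃=0.101, ω₃=0.971
apply F[20]=+20.000 → step 21: x=-0.667, v=4.978, θ₁=2.617, ω₁=14.717, θ₂=0.495, ω₂=3.352, θ₃=0.120, ω₃=0.858
apply F[21]=+20.000 → step 22: x=-0.542, v=7.590, θ₁=2.968, ω₁=20.785, θ₂=0.611, ω₂=9.458, θ₃=0.132, ω₃=0.269
apply F[22]=+20.000 → step 23: x=-0.382, v=7.739, θ₁=3.425, ω₁=23.273, θ₂=0.916, ω₂=20.540, θ₃=0.123, ω₃=-1.082
apply F[23]=-20.000 → step 24: x=-0.256, v=5.143, θ₁=3.832, ω₁=17.527, θ₂=1.362, ω₂=22.956, θ₃=0.111, ω₃=0.407
apply F[24]=-20.000 → step 25: x=-0.166, v=4.018, θ₁=4.137, ω₁=13.215, θ₂=1.822, ω₂=23.006, θ₃=0.147, ω₃=3.184
apply F[25]=-20.000 → step 26: x=-0.090, v=3.641, θ₁=4.361, ω₁=9.137, θ₂=2.283, ω₂=23.042, θ₃=0.240, ω₃=6.090
apply F[26]=-20.000 → step 27: x=-0.019, v=3.505, θ₁=4.500, ω₁=4.626, θ₂=2.743, ω₂=22.964, θ₃=0.388, ω₃=8.608
apply F[27]=-20.000 → step 28: x=0.048, v=3.136, θ₁=4.545, ω₁=-0.066, θ₂=3.201, ω₂=22.871, θ₃=0.579, ω₃=10.442
apply F[28]=-20.000 → step 29: x=0.102, v=2.089, θ₁=4.498, ω₁=-4.582, θ₂=3.662, ω₂=23.330, θ₃=0.801, ω₃=11.636
apply F[29]=-20.000 → step 30: x=0.124, v=-0.221, θ₁=4.364, ω₁=-8.786, θ₂=4.139, ω₂=24.382, θ₃=1.041, ω₃=12.244
apply F[30]=-20.000 → step 31: x=0.085, v=-3.683, θ₁=4.160, ω₁=-11.060, θ₂=4.625, ω₂=23.773, θ₃=1.284, ω₃=11.870
apply F[31]=-20.000 → step 32: x=-0.017, v=-6.302, θ₁=3.940, ω₁=-10.694, θ₂=5.078, ω₂=21.539, θ₃=1.511, ω₃=10.771
apply F[32]=-20.000 → step 33: x=-0.159, v=-7.744, θ₁=3.737, ω₁=-9.546, θ₂=5.494, ω₂=20.274, θ₃=1.714, ω₃=9.531
apply F[33]=-20.000 → step 34: x=-0.322, v=-8.399, θ₁=3.561, ω₁=-7.878, θ₂=5.898, ω₂=20.362, θ₃=1.890, ω₃=7.923
apply F[34]=-20.000 → step 35: x=-0.490, v=-8.319, θ₁=3.426, ω₁=-5.666, θ₂=6.313, ω₂=20.998, θ₃=2.023, ω₃=5.180
apply F[35]=-20.000 → step 36: x=-0.654, v=-8.122, θ₁=3.321, ω₁=-5.413, θ₂=6.727, ω₂=20.226, θ₃=2.090, ω₃=1.508
apply F[36]=-20.000 → step 37: x=-0.820, v=-8.587, θ₁=3.189, ω₁=-8.174, θ₂=7.121, ω₂=19.399, θ₃=2.090, ω₃=-1.260

Answer: x=-0.820, v=-8.587, θ₁=3.189, ω₁=-8.174, θ₂=7.121, ω₂=19.399, θ₃=2.090, ω₃=-1.260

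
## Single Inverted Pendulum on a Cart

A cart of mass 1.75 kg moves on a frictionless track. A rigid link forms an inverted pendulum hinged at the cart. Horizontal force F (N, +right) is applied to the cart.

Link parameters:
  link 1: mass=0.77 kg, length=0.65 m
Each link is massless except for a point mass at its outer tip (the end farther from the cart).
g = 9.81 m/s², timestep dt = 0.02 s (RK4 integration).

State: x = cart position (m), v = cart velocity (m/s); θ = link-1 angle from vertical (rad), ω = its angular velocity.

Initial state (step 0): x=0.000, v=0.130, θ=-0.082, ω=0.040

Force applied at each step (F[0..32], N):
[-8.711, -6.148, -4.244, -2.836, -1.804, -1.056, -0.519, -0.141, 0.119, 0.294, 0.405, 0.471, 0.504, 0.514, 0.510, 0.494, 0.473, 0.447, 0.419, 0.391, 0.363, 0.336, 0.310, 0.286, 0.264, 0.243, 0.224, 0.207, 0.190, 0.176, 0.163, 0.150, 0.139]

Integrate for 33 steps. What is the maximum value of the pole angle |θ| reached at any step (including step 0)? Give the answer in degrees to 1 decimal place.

Answer: 4.7°

Derivation:
apply F[0]=-8.711 → step 1: x=0.002, v=0.038, θ=-0.080, ω=0.157
apply F[1]=-6.148 → step 2: x=0.002, v=-0.026, θ=-0.076, ω=0.231
apply F[2]=-4.244 → step 3: x=0.001, v=-0.068, θ=-0.071, ω=0.273
apply F[3]=-2.836 → step 4: x=-0.001, v=-0.094, θ=-0.065, ω=0.293
apply F[4]=-1.804 → step 5: x=-0.003, v=-0.110, θ=-0.060, ω=0.298
apply F[5]=-1.056 → step 6: x=-0.005, v=-0.117, θ=-0.054, ω=0.292
apply F[6]=-0.519 → step 7: x=-0.007, v=-0.118, θ=-0.048, ω=0.279
apply F[7]=-0.141 → step 8: x=-0.010, v=-0.116, θ=-0.043, ω=0.262
apply F[8]=+0.119 → step 9: x=-0.012, v=-0.111, θ=-0.038, ω=0.242
apply F[9]=+0.294 → step 10: x=-0.014, v=-0.105, θ=-0.033, ω=0.222
apply F[10]=+0.405 → step 11: x=-0.016, v=-0.098, θ=-0.029, ω=0.201
apply F[11]=+0.471 → step 12: x=-0.018, v=-0.090, θ=-0.025, ω=0.181
apply F[12]=+0.504 → step 13: x=-0.020, v=-0.082, θ=-0.021, ω=0.163
apply F[13]=+0.514 → step 14: x=-0.021, v=-0.075, θ=-0.018, ω=0.145
apply F[14]=+0.510 → step 15: x=-0.023, v=-0.067, θ=-0.016, ω=0.129
apply F[15]=+0.494 → step 16: x=-0.024, v=-0.060, θ=-0.013, ω=0.114
apply F[16]=+0.473 → step 17: x=-0.025, v=-0.054, θ=-0.011, ω=0.100
apply F[17]=+0.447 → step 18: x=-0.026, v=-0.048, θ=-0.009, ω=0.088
apply F[18]=+0.419 → step 19: x=-0.027, v=-0.042, θ=-0.008, ω=0.077
apply F[19]=+0.391 → step 20: x=-0.028, v=-0.037, θ=-0.006, ω=0.067
apply F[20]=+0.363 → step 21: x=-0.029, v=-0.033, θ=-0.005, ω=0.058
apply F[21]=+0.336 → step 22: x=-0.029, v=-0.029, θ=-0.004, ω=0.050
apply F[22]=+0.310 → step 23: x=-0.030, v=-0.025, θ=-0.003, ω=0.044
apply F[23]=+0.286 → step 24: x=-0.030, v=-0.021, θ=-0.002, ω=0.037
apply F[24]=+0.264 → step 25: x=-0.031, v=-0.018, θ=-0.001, ω=0.032
apply F[25]=+0.243 → step 26: x=-0.031, v=-0.015, θ=-0.001, ω=0.027
apply F[26]=+0.224 → step 27: x=-0.031, v=-0.013, θ=-0.000, ω=0.023
apply F[27]=+0.207 → step 28: x=-0.031, v=-0.010, θ=0.000, ω=0.020
apply F[28]=+0.190 → step 29: x=-0.032, v=-0.008, θ=0.001, ω=0.016
apply F[29]=+0.176 → step 30: x=-0.032, v=-0.006, θ=0.001, ω=0.014
apply F[30]=+0.163 → step 31: x=-0.032, v=-0.004, θ=0.001, ω=0.011
apply F[31]=+0.150 → step 32: x=-0.032, v=-0.003, θ=0.001, ω=0.009
apply F[32]=+0.139 → step 33: x=-0.032, v=-0.001, θ=0.001, ω=0.007
Max |angle| over trajectory = 0.082 rad = 4.7°.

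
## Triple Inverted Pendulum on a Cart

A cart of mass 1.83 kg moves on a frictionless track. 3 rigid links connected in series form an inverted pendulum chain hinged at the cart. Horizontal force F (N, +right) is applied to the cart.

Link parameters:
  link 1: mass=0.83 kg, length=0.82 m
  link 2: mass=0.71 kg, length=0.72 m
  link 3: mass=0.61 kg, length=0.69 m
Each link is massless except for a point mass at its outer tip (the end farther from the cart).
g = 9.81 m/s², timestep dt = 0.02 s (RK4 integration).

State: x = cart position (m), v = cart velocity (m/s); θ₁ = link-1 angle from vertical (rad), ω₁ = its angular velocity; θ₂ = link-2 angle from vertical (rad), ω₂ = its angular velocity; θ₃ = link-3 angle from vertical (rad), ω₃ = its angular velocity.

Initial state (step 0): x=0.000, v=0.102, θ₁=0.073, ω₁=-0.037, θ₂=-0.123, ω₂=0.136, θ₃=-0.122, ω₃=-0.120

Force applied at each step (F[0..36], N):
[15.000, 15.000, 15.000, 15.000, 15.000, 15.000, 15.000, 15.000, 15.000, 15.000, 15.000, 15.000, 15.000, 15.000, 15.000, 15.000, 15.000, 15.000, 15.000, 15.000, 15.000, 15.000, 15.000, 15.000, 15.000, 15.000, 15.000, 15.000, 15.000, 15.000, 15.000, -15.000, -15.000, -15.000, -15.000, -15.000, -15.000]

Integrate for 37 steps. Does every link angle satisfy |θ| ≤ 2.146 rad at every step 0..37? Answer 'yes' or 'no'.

apply F[0]=+15.000 → step 1: x=0.004, v=0.249, θ₁=0.071, ω₁=-0.128, θ₂=-0.122, ω₂=0.001, θ₃=-0.124, ω₃=-0.121
apply F[1]=+15.000 → step 2: x=0.010, v=0.397, θ₁=0.068, ω₁=-0.220, θ₂=-0.123, ω₂=-0.131, θ₃=-0.127, ω₃=-0.122
apply F[2]=+15.000 → step 3: x=0.019, v=0.547, θ₁=0.063, ω₁=-0.317, θ₂=-0.127, ω₂=-0.262, θ₃=-0.129, ω₃=-0.124
apply F[3]=+15.000 → step 4: x=0.032, v=0.697, θ₁=0.055, ω₁=-0.418, θ₂=-0.133, ω₂=-0.391, θ₃=-0.132, ω₃=-0.124
apply F[4]=+15.000 → step 5: x=0.047, v=0.850, θ₁=0.046, ω₁=-0.526, θ₂=-0.142, ω₂=-0.518, θ₃=-0.134, ω₃=-0.122
apply F[5]=+15.000 → step 6: x=0.066, v=1.005, θ₁=0.034, ω₁=-0.641, θ₂=-0.154, ω₂=-0.644, θ₃=-0.137, ω₃=-0.116
apply F[6]=+15.000 → step 7: x=0.088, v=1.164, θ₁=0.020, ω₁=-0.765, θ₂=-0.168, ω₂=-0.769, θ₃=-0.139, ω₃=-0.105
apply F[7]=+15.000 → step 8: x=0.112, v=1.325, θ₁=0.003, ω₁=-0.899, θ₂=-0.185, ω₂=-0.891, θ₃=-0.141, ω₃=-0.089
apply F[8]=+15.000 → step 9: x=0.141, v=1.490, θ₁=-0.016, ω₁=-1.046, θ₂=-0.204, ω₂=-1.010, θ₃=-0.142, ω₃=-0.067
apply F[9]=+15.000 → step 10: x=0.172, v=1.659, θ₁=-0.038, ω₁=-1.206, θ₂=-0.225, ω₂=-1.124, θ₃=-0.143, ω₃=-0.040
apply F[10]=+15.000 → step 11: x=0.207, v=1.831, θ₁=-0.064, ω₁=-1.382, θ₂=-0.249, ω₂=-1.231, θ₃=-0.144, ω₃=-0.008
apply F[11]=+15.000 → step 12: x=0.245, v=2.007, θ₁=-0.094, ω₁=-1.574, θ₂=-0.274, ω₂=-1.328, θ₃=-0.144, ω₃=0.028
apply F[12]=+15.000 → step 13: x=0.287, v=2.184, θ₁=-0.127, ω₁=-1.784, θ₂=-0.302, ω₂=-1.412, θ₃=-0.143, ω₃=0.064
apply F[13]=+15.000 → step 14: x=0.333, v=2.363, θ₁=-0.165, ω₁=-2.010, θ₂=-0.331, ω₂=-1.479, θ₃=-0.141, ω₃=0.097
apply F[14]=+15.000 → step 15: x=0.382, v=2.540, θ₁=-0.208, ω₁=-2.252, θ₂=-0.361, ω₂=-1.526, θ₃=-0.139, ω₃=0.124
apply F[15]=+15.000 → step 16: x=0.434, v=2.713, θ₁=-0.256, ω₁=-2.507, θ₂=-0.392, ω₂=-1.550, θ₃=-0.136, ω₃=0.137
apply F[16]=+15.000 → step 17: x=0.490, v=2.880, θ₁=-0.308, ω₁=-2.769, θ₂=-0.423, ω₂=-1.551, θ₃=-0.134, ω₃=0.133
apply F[17]=+15.000 → step 18: x=0.549, v=3.034, θ₁=-0.366, ω₁=-3.033, θ₂=-0.454, ω₂=-1.531, θ₃=-0.131, ω₃=0.104
apply F[18]=+15.000 → step 19: x=0.611, v=3.174, θ₁=-0.430, ω₁=-3.292, θ₂=-0.484, ω₂=-1.494, θ₃=-0.130, ω₃=0.047
apply F[19]=+15.000 → step 20: x=0.676, v=3.294, θ₁=-0.498, ω₁=-3.536, θ₂=-0.513, ω₂=-1.447, θ₃=-0.130, ω₃=-0.041
apply F[20]=+15.000 → step 21: x=0.743, v=3.393, θ₁=-0.571, ω₁=-3.760, θ₂=-0.542, ω₂=-1.401, θ₃=-0.132, ω₃=-0.161
apply F[21]=+15.000 → step 22: x=0.812, v=3.469, θ₁=-0.648, ω₁=-3.958, θ₂=-0.569, ω₂=-1.367, θ₃=-0.136, ω₃=-0.309
apply F[22]=+15.000 → step 23: x=0.882, v=3.521, θ₁=-0.729, ω₁=-4.129, θ₂=-0.597, ω₂=-1.354, θ₃=-0.144, ω₃=-0.483
apply F[23]=+15.000 → step 24: x=0.952, v=3.551, θ₁=-0.813, ω₁=-4.271, θ₂=-0.624, ω₂=-1.370, θ₃=-0.156, ω₃=-0.676
apply F[24]=+15.000 → step 25: x=1.024, v=3.561, θ₁=-0.900, ω₁=-4.388, θ₂=-0.652, ω₂=-1.421, θ₃=-0.171, ω₃=-0.886
apply F[25]=+15.000 → step 26: x=1.095, v=3.552, θ₁=-0.988, ω₁=-4.483, θ₂=-0.681, ω₂=-1.509, θ₃=-0.191, ω₃=-1.106
apply F[26]=+15.000 → step 27: x=1.166, v=3.528, θ₁=-1.079, ω₁=-4.558, θ₂=-0.712, ω₂=-1.636, θ₃=-0.216, ω₃=-1.336
apply F[27]=+15.000 → step 28: x=1.236, v=3.489, θ₁=-1.171, ω₁=-4.616, θ₂=-0.746, ω₂=-1.800, θ₃=-0.245, ω₃=-1.572
apply F[28]=+15.000 → step 29: x=1.305, v=3.438, θ₁=-1.263, ω₁=-4.661, θ₂=-0.784, ω₂=-1.999, θ₃=-0.278, ω₃=-1.816
apply F[29]=+15.000 → step 30: x=1.373, v=3.376, θ₁=-1.357, ω₁=-4.692, θ₂=-0.827, ω₂=-2.232, θ₃=-0.317, ω₃=-2.067
apply F[30]=+15.000 → step 31: x=1.440, v=3.304, θ₁=-1.451, ω₁=-4.711, θ₂=-0.874, ω₂=-2.496, θ₃=-0.361, ω₃=-2.329
apply F[31]=-15.000 → step 32: x=1.503, v=3.033, θ₁=-1.546, ω₁=-4.800, θ₂=-0.925, ω₂=-2.598, θ₃=-0.409, ω₃=-2.481
apply F[32]=-15.000 → step 33: x=1.561, v=2.749, θ₁=-1.643, ω₁=-4.902, θ₂=-0.978, ω₂=-2.726, θ₃=-0.461, ω₃=-2.648
apply F[33]=-15.000 → step 34: x=1.613, v=2.450, θ₁=-1.742, ω₁=-5.014, θ₂=-1.034, ω₂=-2.887, θ₃=-0.515, ω₃=-2.832
apply F[34]=-15.000 → step 35: x=1.659, v=2.136, θ₁=-1.844, ω₁=-5.133, θ₂=-1.094, ω₂=-3.085, θ₃=-0.574, ω₃=-3.037
apply F[35]=-15.000 → step 36: x=1.699, v=1.805, θ₁=-1.948, ω₁=-5.257, θ₂=-1.158, ω₂=-3.329, θ₃=-0.637, ω₃=-3.267
apply F[36]=-15.000 → step 37: x=1.731, v=1.458, θ₁=-2.054, ω₁=-5.378, θ₂=-1.227, ω₂=-3.623, θ₃=-0.705, ω₃=-3.527
Max |angle| over trajectory = 2.054 rad; bound = 2.146 → within bound.

Answer: yes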